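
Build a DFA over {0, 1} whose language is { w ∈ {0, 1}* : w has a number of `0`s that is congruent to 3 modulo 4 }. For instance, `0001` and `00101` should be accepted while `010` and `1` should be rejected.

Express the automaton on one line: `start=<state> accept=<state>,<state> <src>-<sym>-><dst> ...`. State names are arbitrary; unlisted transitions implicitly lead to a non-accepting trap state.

start=q0 accept=q3 q0-0->q1 q0-1->q0 q1-0->q2 q1-1->q1 q2-0->q3 q2-1->q2 q3-0->q0 q3-1->q3

Keep the running count of `0`s modulo 4: each `0` advances along the cycle q0 → q1 → q2 → q3 → q0 while other symbols loop. Accept at q3.
A 4-state machine:
        0   1  
>  q0   q1  q0 
   q1   q2  q1 
   q2   q3  q2 
 * q3   q0  q3 
(> = start, * = accepting)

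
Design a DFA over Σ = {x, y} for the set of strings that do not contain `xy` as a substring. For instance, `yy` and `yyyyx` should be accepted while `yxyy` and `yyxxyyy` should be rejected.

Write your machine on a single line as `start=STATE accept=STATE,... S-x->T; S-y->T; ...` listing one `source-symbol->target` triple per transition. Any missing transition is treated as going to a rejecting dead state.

This is the complement of 'contains `xy`'. Use the same substring-matching states — A through C holding how much of `xy` has just been matched — but flip the accepting set: everything except the trap C accepts.
       x  y 
>* A   B  A 
 * B   B  C 
   C   C  C 
(> = start, * = accepting)

start=A; accept=A,B; A-x->B; A-y->A; B-x->B; B-y->C; C-x->C; C-y->C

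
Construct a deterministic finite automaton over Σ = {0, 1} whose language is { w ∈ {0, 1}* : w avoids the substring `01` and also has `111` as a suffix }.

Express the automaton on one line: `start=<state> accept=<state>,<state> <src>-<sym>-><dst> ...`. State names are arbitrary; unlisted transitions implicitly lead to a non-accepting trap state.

start=q0 accept=q4 q0-0->q1 q0-1->q2 q1-0->q1 q1-1->q1 q2-0->q1 q2-1->q3 q3-0->q1 q3-1->q4 q4-0->q1 q4-1->q4

Build one automaton per condition and run them in lockstep. The first has 3 states tracking partial matches of the forbidden pattern `01`; the second has 4 states tracking how much of the suffix `111` has currently been matched. A product state is a pair (one from each), accepting exactly when both do. Minimizing collapses redundant product states.
With 5 states:
        0   1  
>  q0   q1  q2 
   q1   q1  q1 
   q2   q1  q3 
   q3   q1  q4 
 * q4   q1  q4 
(> = start, * = accepting)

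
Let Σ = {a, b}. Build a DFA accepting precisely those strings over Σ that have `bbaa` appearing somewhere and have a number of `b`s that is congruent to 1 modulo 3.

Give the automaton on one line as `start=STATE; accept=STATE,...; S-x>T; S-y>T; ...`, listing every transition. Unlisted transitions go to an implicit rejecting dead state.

start=s0; accept=s14; s0-a>s0; s0-b>s1; s1-a>s2; s1-b>s3; s2-a>s2; s2-b>s4; s3-a>s5; s3-b>s6; s4-a>s7; s4-b>s6; s5-a>s8; s5-b>s9; s6-a>s10; s6-b>s11; s7-a>s7; s7-b>s9; s8-a>s8; s8-b>s12; s9-a>s0; s9-b>s11; s10-a>s12; s10-b>s1; s11-a>s13; s11-b>s3; s12-a>s12; s12-b>s14; s13-a>s14; s13-b>s4; s14-a>s14; s14-b>s8

Run two small machines in parallel and take their product. One (5 states) tracks whether and how much of `bbaa` has been seen; the other (3 states) tracks the count of `b`s modulo 3. Each combined state is a pair, one component from each; accept when both components accept.
15 states suffice.
          a    b  
>  s0     s0   s1 
   s1     s2   s3 
   s2     s2   s4 
   s3     s5   s6 
   s4     s7   s6 
   s5     s8   s9 
   s6    s10  s11 
   s7     s7   s9 
   s8     s8  s12 
   s9     s0  s11 
   s10   s12   s1 
   s11   s13   s3 
   s12   s12  s14 
   s13   s14   s4 
 * s14   s14   s8 
(> = start, * = accepting)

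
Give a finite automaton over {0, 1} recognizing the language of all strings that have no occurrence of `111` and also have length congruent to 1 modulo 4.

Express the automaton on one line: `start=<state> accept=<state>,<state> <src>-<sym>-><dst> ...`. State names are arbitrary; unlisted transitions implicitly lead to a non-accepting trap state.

Run two small machines in parallel and take their product. The first has 4 states tracking partial matches of the forbidden pattern `111`; the second has 4 states tracking the input length modulo 4. A product state is a pair (one from each), accepting exactly when both do. Minimizing collapses redundant product states.
With 13 states:
          0    1  
>  q0     q1   q2 
 * q1     q3   q4 
 * q2     q3   q5 
   q3     q6   q7 
   q4     q6   q8 
   q5     q6   q9 
   q6     q0  q10 
   q7     q0  q11 
   q8     q0   q9 
   q9     q9   q9 
   q10    q1  q12 
   q11    q1   q9 
 * q12    q3   q9 
(> = start, * = accepting)

start=q0 accept=q1,q2,q12 q0-0->q1 q0-1->q2 q1-0->q3 q1-1->q4 q2-0->q3 q2-1->q5 q3-0->q6 q3-1->q7 q4-0->q6 q4-1->q8 q5-0->q6 q5-1->q9 q6-0->q0 q6-1->q10 q7-0->q0 q7-1->q11 q8-0->q0 q8-1->q9 q9-0->q9 q9-1->q9 q10-0->q1 q10-1->q12 q11-0->q1 q11-1->q9 q12-0->q3 q12-1->q9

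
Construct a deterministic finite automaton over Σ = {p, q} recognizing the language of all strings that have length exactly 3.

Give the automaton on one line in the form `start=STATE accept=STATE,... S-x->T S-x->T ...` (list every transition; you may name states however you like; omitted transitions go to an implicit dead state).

Count input length up to 4: every symbol moves from S0 toward S4, which means 'more than 3' and absorbs. Accept from {S3}.
A 5-state machine:
        p   q  
>  S0   S1  S1 
   S1   S2  S2 
   S2   S3  S3 
 * S3   S4  S4 
   S4   S4  S4 
(> = start, * = accepting)

start=S0 accept=S3 S0-p->S1 S0-q->S1 S1-p->S2 S1-q->S2 S2-p->S3 S2-q->S3 S3-p->S4 S3-q->S4 S4-p->S4 S4-q->S4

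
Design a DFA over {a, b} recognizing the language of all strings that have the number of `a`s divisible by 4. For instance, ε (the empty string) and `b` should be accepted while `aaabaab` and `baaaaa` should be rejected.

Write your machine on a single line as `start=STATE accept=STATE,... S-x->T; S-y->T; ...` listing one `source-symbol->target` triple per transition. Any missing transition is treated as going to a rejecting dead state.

start=S0; accept=S0; S0-a->S1; S0-b->S0; S1-a->S2; S1-b->S1; S2-a->S3; S2-b->S2; S3-a->S0; S3-b->S3

Keep the running count of `a`s modulo 4: each `a` advances along the cycle S0 → S1 → S2 → S3 → S0 while other symbols loop. Accept at S0.
4 states suffice.
        a   b  
>* S0   S1  S0 
   S1   S2  S1 
   S2   S3  S2 
   S3   S0  S3 
(> = start, * = accepting)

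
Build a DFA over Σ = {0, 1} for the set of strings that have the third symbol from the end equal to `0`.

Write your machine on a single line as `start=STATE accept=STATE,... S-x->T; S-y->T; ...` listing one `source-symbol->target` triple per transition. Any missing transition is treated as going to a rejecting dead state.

start=S0; accept=S7,S8,S9,S10; S0-0->S1; S0-1->S2; S1-0->S3; S1-1->S4; S2-0->S5; S2-1->S6; S3-0->S7; S3-1->S8; S4-0->S9; S4-1->S10; S5-0->S11; S5-1->S12; S6-0->S13; S6-1->S14; S7-0->S7; S7-1->S8; S8-0->S9; S8-1->S10; S9-0->S11; S9-1->S12; S10-0->S13; S10-1->S14; S11-0->S7; S11-1->S8; S12-0->S9; S12-1->S10; S13-0->S11; S13-1->S12; S14-0->S13; S14-1->S14

Because acceptance depends on a position counted from the end, the machine has to buffer the most recent 3 symbols. Make each state the string of the last up-to-3 symbols read; on input `x` shift the window left and append `x`. Accept when the buffered window has length 3 and begins with `0`.
15 states suffice.
          0    1  
>  S0     S1   S2 
   S1     S3   S4 
   S2     S5   S6 
   S3     S7   S8 
   S4     S9  S10 
   S5    S11  S12 
   S6    S13  S14 
 * S7     S7   S8 
 * S8     S9  S10 
 * S9    S11  S12 
 * S10   S13  S14 
   S11    S7   S8 
   S12    S9  S10 
   S13   S11  S12 
   S14   S13  S14 
(> = start, * = accepting)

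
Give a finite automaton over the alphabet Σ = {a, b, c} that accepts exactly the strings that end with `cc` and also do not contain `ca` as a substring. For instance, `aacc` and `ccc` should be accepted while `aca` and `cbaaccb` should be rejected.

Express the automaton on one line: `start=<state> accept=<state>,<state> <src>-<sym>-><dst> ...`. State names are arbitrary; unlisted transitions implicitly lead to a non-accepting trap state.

Handle the two conditions separately and then intersect. One (3 states) tracks how much of the suffix `cc` has currently been matched; the other (3 states) tracks partial matches of the forbidden pattern `ca`. Each combined state is a pair, one component from each; accept when both components accept.
With 6 states:
        a   b   c  
>  S0   S0  S0  S1 
   S1   S2  S0  S3 
   S2   S2  S2  S4 
 * S3   S2  S0  S3 
   S4   S2  S2  S5 
   S5   S2  S2  S5 
(> = start, * = accepting)

start=S0 accept=S3 S0-a->S0 S0-b->S0 S0-c->S1 S1-a->S2 S1-b->S0 S1-c->S3 S2-a->S2 S2-b->S2 S2-c->S4 S3-a->S2 S3-b->S0 S3-c->S3 S4-a->S2 S4-b->S2 S4-c->S5 S5-a->S2 S5-b->S2 S5-c->S5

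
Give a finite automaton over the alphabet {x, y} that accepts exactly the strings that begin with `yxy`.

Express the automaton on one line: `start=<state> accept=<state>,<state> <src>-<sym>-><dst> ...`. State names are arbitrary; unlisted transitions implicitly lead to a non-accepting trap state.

Check the first 3 symbols one by one: q0 through q2 record how many have matched `yxy` so far; any wrong symbol goes to the dead state q4. After all 3 match we enter the accepting sink q3.
5 states suffice.
        x   y  
>  q0   q4  q1 
   q1   q2  q4 
   q2   q4  q3 
 * q3   q3  q3 
   q4   q4  q4 
(> = start, * = accepting)

start=q0 accept=q3 q0-x->q4 q0-y->q1 q1-x->q2 q1-y->q4 q2-x->q4 q2-y->q3 q3-x->q3 q3-y->q3 q4-x->q4 q4-y->q4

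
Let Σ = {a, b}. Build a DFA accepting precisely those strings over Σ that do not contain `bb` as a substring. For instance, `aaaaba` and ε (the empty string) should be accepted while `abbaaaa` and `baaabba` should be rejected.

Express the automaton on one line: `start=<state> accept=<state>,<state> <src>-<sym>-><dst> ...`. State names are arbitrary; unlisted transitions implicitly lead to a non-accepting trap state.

start=s0 accept=s0,s1 s0-a->s0 s0-b->s1 s1-a->s0 s1-b->s2 s2-a->s2 s2-b->s2

This is the complement of 'contains `bb`'. Use the same substring-matching states — s0 through s2 holding how much of `bb` has just been matched — but flip the accepting set: everything except the trap s2 accepts.
        a   b  
>* s0   s0  s1 
 * s1   s0  s2 
   s2   s2  s2 
(> = start, * = accepting)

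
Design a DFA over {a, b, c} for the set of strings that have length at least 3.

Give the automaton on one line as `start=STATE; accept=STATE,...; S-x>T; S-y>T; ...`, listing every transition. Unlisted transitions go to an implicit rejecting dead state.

Count input length up to 4: every symbol moves from q0 toward q4, which means 'more than 3' and absorbs. Accept from {q3, q4}.
5 states suffice.
        a   b   c  
>  q0   q1  q1  q1 
   q1   q2  q2  q2 
   q2   q3  q3  q3 
 * q3   q4  q4  q4 
 * q4   q4  q4  q4 
(> = start, * = accepting)

start=q0; accept=q3,q4; q0-a>q1; q0-b>q1; q0-c>q1; q1-a>q2; q1-b>q2; q1-c>q2; q2-a>q3; q2-b>q3; q2-c>q3; q3-a>q4; q3-b>q4; q3-c>q4; q4-a>q4; q4-b>q4; q4-c>q4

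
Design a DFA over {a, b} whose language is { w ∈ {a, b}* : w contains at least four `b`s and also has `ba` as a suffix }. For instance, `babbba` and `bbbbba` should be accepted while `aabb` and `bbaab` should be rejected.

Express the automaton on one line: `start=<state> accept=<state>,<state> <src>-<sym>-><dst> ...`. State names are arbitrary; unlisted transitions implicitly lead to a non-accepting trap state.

Build one automaton per condition and run them in lockstep. One (6 states) tracks the count of `b`s, saturating at 5; the other (3 states) tracks how much of the suffix `ba` has currently been matched. Each combined state is a pair, one component from each; accept when both components accept.
16 states suffice.
          a    b  
>  S0     S0   S1 
   S1     S2   S3 
   S2     S4   S3 
   S3     S5   S6 
   S4     S4   S3 
   S5     S7   S6 
   S6     S8   S9 
   S7     S7   S6 
   S8    S10   S9 
   S9    S11  S12 
   S10   S10   S9 
 * S11   S13  S12 
   S12   S14  S12 
   S13   S13  S12 
 * S14   S15  S12 
   S15   S15  S12 
(> = start, * = accepting)

start=S0 accept=S11,S14 S0-a->S0 S0-b->S1 S1-a->S2 S1-b->S3 S2-a->S4 S2-b->S3 S3-a->S5 S3-b->S6 S4-a->S4 S4-b->S3 S5-a->S7 S5-b->S6 S6-a->S8 S6-b->S9 S7-a->S7 S7-b->S6 S8-a->S10 S8-b->S9 S9-a->S11 S9-b->S12 S10-a->S10 S10-b->S9 S11-a->S13 S11-b->S12 S12-a->S14 S12-b->S12 S13-a->S13 S13-b->S12 S14-a->S15 S14-b->S12 S15-a->S15 S15-b->S12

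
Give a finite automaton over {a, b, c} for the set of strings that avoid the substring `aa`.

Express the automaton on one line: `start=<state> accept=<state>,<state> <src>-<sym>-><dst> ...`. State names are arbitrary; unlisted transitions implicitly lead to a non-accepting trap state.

Track partial matches of the forbidden pattern `aa`. State s2 is a dead state reached once `aa` has occurred; every other state accepts. s0 means no part of `aa` is currently matched.
3 states suffice.
        a   b   c  
>* s0   s1  s0  s0 
 * s1   s2  s0  s0 
   s2   s2  s2  s2 
(> = start, * = accepting)

start=s0 accept=s0,s1 s0-a->s1 s0-b->s0 s0-c->s0 s1-a->s2 s1-b->s0 s1-c->s0 s2-a->s2 s2-b->s2 s2-c->s2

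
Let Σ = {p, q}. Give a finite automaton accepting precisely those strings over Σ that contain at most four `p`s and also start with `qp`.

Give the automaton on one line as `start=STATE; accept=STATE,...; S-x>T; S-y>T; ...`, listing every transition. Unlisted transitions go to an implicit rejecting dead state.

Build one automaton per condition and run them in lockstep. One (6 states) tracks the count of `p`s, saturating at 5; the other (4 states) tracks whether the input so far still matches the prefix `qp`. Each combined state is a pair, one component from each; accept when both components accept. Minimizing collapses redundant product states.
       p  q 
>  A   B  C 
   B   B  B 
   C   D  B 
 * D   E  D 
 * E   F  E 
 * F   G  F 
 * G   B  G 
(> = start, * = accepting)

start=A; accept=D,E,F,G; A-p>B; A-q>C; B-p>B; B-q>B; C-p>D; C-q>B; D-p>E; D-q>D; E-p>F; E-q>E; F-p>G; F-q>F; G-p>B; G-q>G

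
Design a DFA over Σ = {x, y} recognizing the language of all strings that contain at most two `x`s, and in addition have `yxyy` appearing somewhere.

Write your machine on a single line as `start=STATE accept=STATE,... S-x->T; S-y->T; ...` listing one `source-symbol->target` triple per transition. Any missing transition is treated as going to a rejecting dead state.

start=S0; accept=S9,S10; S0-x->S1; S0-y->S2; S1-x->S3; S1-y->S4; S2-x->S5; S2-y->S2; S3-x->S3; S3-y->S3; S4-x->S6; S4-y->S4; S5-x->S3; S5-y->S7; S6-x->S3; S6-y->S8; S7-x->S6; S7-y->S9; S8-x->S3; S8-y->S10; S9-x->S10; S9-y->S9; S10-x->S3; S10-y->S10

Build one automaton per condition and run them in lockstep. One (4 states) tracks the count of `x`s, saturating at 3; the other (5 states) tracks whether and how much of `yxyy` has been seen. Each combined state is a pair, one component from each; accept when both components accept. Minimizing collapses redundant product states.
An 11-state machine:
          x    y  
>  S0     S1   S2 
   S1     S3   S4 
   S2     S5   S2 
   S3     S3   S3 
   S4     S6   S4 
   S5     S3   S7 
   S6     S3   S8 
   S7     S6   S9 
   S8     S3  S10 
 * S9    S10   S9 
 * S10    S3  S10 
(> = start, * = accepting)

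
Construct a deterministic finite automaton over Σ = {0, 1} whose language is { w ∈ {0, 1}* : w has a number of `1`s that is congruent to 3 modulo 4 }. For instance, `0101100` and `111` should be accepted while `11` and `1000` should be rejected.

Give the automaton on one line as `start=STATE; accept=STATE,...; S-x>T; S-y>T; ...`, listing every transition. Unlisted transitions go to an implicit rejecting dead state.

start=S0; accept=S3; S0-0>S0; S0-1>S1; S1-0>S1; S1-1>S2; S2-0>S2; S2-1>S3; S3-0>S3; S3-1>S0

Keep the running count of `1`s modulo 4: each `1` advances along the cycle S0 → S1 → S2 → S3 → S0 while other symbols loop. Accept at S3.
With 4 states:
        0   1  
>  S0   S0  S1 
   S1   S1  S2 
   S2   S2  S3 
 * S3   S3  S0 
(> = start, * = accepting)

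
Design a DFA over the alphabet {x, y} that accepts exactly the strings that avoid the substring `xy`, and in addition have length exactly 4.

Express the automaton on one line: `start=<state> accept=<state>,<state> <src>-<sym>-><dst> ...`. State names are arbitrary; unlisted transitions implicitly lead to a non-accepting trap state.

Build one automaton per condition and run them in lockstep. One (3 states) tracks partial matches of the forbidden pattern `xy`; the other (6 states) tracks the input length, saturating at 5. Each combined state is a pair, one component from each; accept when both components accept.
15 states suffice.
          x    y  
>  q0     q1   q2 
   q1     q3   q4 
   q2     q3   q5 
   q3     q6   q7 
   q4     q7   q7 
   q5     q6   q8 
   q6     q9  q10 
   q7    q10  q10 
   q8     q9  q11 
 * q9    q12  q13 
   q10   q13  q13 
 * q11   q12  q14 
   q12   q12  q13 
   q13   q13  q13 
   q14   q12  q14 
(> = start, * = accepting)

start=q0 accept=q9,q11 q0-x->q1 q0-y->q2 q1-x->q3 q1-y->q4 q2-x->q3 q2-y->q5 q3-x->q6 q3-y->q7 q4-x->q7 q4-y->q7 q5-x->q6 q5-y->q8 q6-x->q9 q6-y->q10 q7-x->q10 q7-y->q10 q8-x->q9 q8-y->q11 q9-x->q12 q9-y->q13 q10-x->q13 q10-y->q13 q11-x->q12 q11-y->q14 q12-x->q12 q12-y->q13 q13-x->q13 q13-y->q13 q14-x->q12 q14-y->q14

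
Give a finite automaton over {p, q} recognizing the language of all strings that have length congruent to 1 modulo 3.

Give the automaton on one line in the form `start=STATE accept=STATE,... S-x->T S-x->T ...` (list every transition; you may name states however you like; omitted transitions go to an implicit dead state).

start=s0 accept=s1 s0-p->s1 s0-q->s1 s1-p->s2 s1-q->s2 s2-p->s0 s2-q->s0

Only the length mod 3 matters, so use a 3-cycle: from any state, every input symbol moves to the next state, wrapping s2 back to s0. Mark s1 accepting.
        p   q  
>  s0   s1  s1 
 * s1   s2  s2 
   s2   s0  s0 
(> = start, * = accepting)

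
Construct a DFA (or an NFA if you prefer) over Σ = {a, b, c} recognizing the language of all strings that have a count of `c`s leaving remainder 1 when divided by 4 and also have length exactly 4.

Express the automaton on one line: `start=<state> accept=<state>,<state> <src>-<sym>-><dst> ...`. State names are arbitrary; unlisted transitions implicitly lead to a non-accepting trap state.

start=q0 accept=q11 q0-a->q1 q0-b->q1 q0-c->q2 q1-a->q3 q1-b->q3 q1-c->q4 q2-a->q4 q2-b->q4 q2-c->q5 q3-a->q6 q3-b->q6 q3-c->q7 q4-a->q7 q4-b->q7 q4-c->q8 q5-a->q8 q5-b->q8 q5-c->q9 q6-a->q10 q6-b->q10 q6-c->q11 q7-a->q11 q7-b->q11 q7-c->q12 q8-a->q12 q8-b->q12 q8-c->q13 q9-a->q13 q9-b->q13 q9-c->q10 q10-a->q14 q10-b->q14 q10-c->q15 q11-a->q15 q11-b->q15 q11-c->q16 q12-a->q16 q12-b->q16 q12-c->q17 q13-a->q17 q13-b->q17 q13-c->q14 q14-a->q14 q14-b->q14 q14-c->q15 q15-a->q15 q15-b->q15 q15-c->q16 q16-a->q16 q16-b->q16 q16-c->q17 q17-a->q17 q17-b->q17 q17-c->q14

Build one automaton per condition and run them in lockstep. The first has 4 states tracking the count of `c`s modulo 4; the second has 6 states tracking the input length, saturating at 5. A product state is a pair (one from each), accepting exactly when both do.
With 18 states:
          a    b    c  
>  q0     q1   q1   q2 
   q1     q3   q3   q4 
   q2     q4   q4   q5 
   q3     q6   q6   q7 
   q4     q7   q7   q8 
   q5     q8   q8   q9 
   q6    q10  q10  q11 
   q7    q11  q11  q12 
   q8    q12  q12  q13 
   q9    q13  q13  q10 
   q10   q14  q14  q15 
 * q11   q15  q15  q16 
   q12   q16  q16  q17 
   q13   q17  q17  q14 
   q14   q14  q14  q15 
   q15   q15  q15  q16 
   q16   q16  q16  q17 
   q17   q17  q17  q14 
(> = start, * = accepting)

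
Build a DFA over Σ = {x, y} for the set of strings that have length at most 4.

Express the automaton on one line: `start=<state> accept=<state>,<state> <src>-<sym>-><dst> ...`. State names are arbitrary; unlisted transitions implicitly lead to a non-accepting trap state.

We only need to distinguish lengths 0, 1, …, 4, and '>4'. Chain S0 → S1 → S2 → S3 → S4 → S5 on every symbol, with S5 looping. Accepting states: {S0, S1, S2, S3, S4}.
        x   y  
>* S0   S1  S1 
 * S1   S2  S2 
 * S2   S3  S3 
 * S3   S4  S4 
 * S4   S5  S5 
   S5   S5  S5 
(> = start, * = accepting)

start=S0 accept=S0,S1,S2,S3,S4 S0-x->S1 S0-y->S1 S1-x->S2 S1-y->S2 S2-x->S3 S2-y->S3 S3-x->S4 S3-y->S4 S4-x->S5 S4-y->S5 S5-x->S5 S5-y->S5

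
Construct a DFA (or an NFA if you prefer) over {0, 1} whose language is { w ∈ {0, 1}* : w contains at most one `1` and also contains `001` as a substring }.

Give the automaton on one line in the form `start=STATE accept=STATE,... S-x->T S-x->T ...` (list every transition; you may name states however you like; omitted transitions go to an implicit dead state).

Build one automaton per condition and run them in lockstep. One (3 states) tracks the count of `1`s, saturating at 2; the other (4 states) tracks whether and how much of `001` has been seen. Each combined state is a pair, one component from each; accept when both components accept. Equivalent product states are then merged.
5 states suffice.
        0   1  
>  S0   S1  S2 
   S1   S3  S2 
   S2   S2  S2 
   S3   S3  S4 
 * S4   S4  S2 
(> = start, * = accepting)

start=S0 accept=S4 S0-0->S1 S0-1->S2 S1-0->S3 S1-1->S2 S2-0->S2 S2-1->S2 S3-0->S3 S3-1->S4 S4-0->S4 S4-1->S2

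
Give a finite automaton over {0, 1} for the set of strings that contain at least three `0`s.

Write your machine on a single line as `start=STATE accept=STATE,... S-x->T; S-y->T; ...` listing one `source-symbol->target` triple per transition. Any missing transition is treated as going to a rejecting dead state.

start=A; accept=D,E; A-0->B; A-1->A; B-0->C; B-1->B; C-0->D; C-1->C; D-0->E; D-1->D; E-0->E; E-1->E

Count `0`s, saturating at 4: states A through D mean 0 through 3 `0`s seen; E means more than 3. Each `0` increments (capped at E); other symbols loop. Accept from {D, E}.
       0  1 
>  A   B  A 
   B   C  B 
   C   D  C 
 * D   E  D 
 * E   E  E 
(> = start, * = accepting)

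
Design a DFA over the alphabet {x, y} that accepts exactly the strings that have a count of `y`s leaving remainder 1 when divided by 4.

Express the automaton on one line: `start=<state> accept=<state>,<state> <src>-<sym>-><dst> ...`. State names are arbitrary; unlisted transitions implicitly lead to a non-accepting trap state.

start=S0 accept=S1 S0-x->S0 S0-y->S1 S1-x->S1 S1-y->S2 S2-x->S2 S2-y->S3 S3-x->S3 S3-y->S0

The only thing that matters is how many `y`s have appeared, reduced mod 4. Use one state per residue: S0 for 0, …, S3 for 3. Reading `y` moves to the next residue; anything else stays put. S1 is accepting.
        x   y  
>  S0   S0  S1 
 * S1   S1  S2 
   S2   S2  S3 
   S3   S3  S0 
(> = start, * = accepting)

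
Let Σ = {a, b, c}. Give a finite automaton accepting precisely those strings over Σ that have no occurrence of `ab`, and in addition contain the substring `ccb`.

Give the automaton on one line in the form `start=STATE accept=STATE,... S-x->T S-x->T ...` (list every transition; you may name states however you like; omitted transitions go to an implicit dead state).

start=S0 accept=S6,S8 S0-a->S1 S0-b->S0 S0-c->S2 S1-a->S1 S1-b->S3 S1-c->S2 S2-a->S1 S2-b->S0 S2-c->S4 S3-a->S3 S3-b->S3 S3-c->S5 S4-a->S1 S4-b->S6 S4-c->S4 S5-a->S3 S5-b->S3 S5-c->S7 S6-a->S8 S6-b->S6 S6-c->S6 S7-a->S3 S7-b->S9 S7-c->S7 S8-a->S8 S8-b->S9 S8-c->S6 S9-a->S9 S9-b->S9 S9-c->S9

Handle the two conditions separately and then intersect. The first has 3 states tracking partial matches of the forbidden pattern `ab`; the second has 4 states tracking whether and how much of `ccb` has been seen. A product state is a pair (one from each), accepting exactly when both do.
With 10 states:
        a   b   c  
>  S0   S1  S0  S2 
   S1   S1  S3  S2 
   S2   S1  S0  S4 
   S3   S3  S3  S5 
   S4   S1  S6  S4 
   S5   S3  S3  S7 
 * S6   S8  S6  S6 
   S7   S3  S9  S7 
 * S8   S8  S9  S6 
   S9   S9  S9  S9 
(> = start, * = accepting)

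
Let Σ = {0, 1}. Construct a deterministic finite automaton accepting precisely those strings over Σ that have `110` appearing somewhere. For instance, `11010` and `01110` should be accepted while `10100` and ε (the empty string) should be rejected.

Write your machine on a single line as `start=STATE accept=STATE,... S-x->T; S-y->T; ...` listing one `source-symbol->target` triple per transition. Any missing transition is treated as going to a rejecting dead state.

start=s0; accept=s3; s0-0->s0; s0-1->s1; s1-0->s0; s1-1->s2; s2-0->s3; s2-1->s2; s3-0->s3; s3-1->s3

Track how much of `110` has been matched so far: state s0 is no progress, s3 is the absorbing accept state reached once `110` has occurred. Intermediate states record partial matches; on a mismatch, fall back to the longest reusable overlap.
4 states suffice.
        0   1  
>  s0   s0  s1 
   s1   s0  s2 
   s2   s3  s2 
 * s3   s3  s3 
(> = start, * = accepting)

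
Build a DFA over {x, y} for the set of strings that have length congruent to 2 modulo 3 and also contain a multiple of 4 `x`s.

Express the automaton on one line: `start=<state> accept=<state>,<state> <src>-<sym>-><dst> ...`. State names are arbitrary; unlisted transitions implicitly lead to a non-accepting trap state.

Run two small machines in parallel and take their product. One (3 states) tracks the input length modulo 3; the other (4 states) tracks the count of `x`s modulo 4. Each combined state is a pair, one component from each; accept when both components accept.
          x    y  
>  q0     q1   q2 
   q1     q3   q4 
   q2     q4   q5 
   q3     q6   q7 
   q4     q7   q8 
 * q5     q8   q0 
   q6     q2   q9 
   q7     q9  q10 
   q8    q10   q1 
   q9     q5  q11 
   q10   q11   q3 
   q11    q0   q6 
(> = start, * = accepting)

start=q0 accept=q5 q0-x->q1 q0-y->q2 q1-x->q3 q1-y->q4 q2-x->q4 q2-y->q5 q3-x->q6 q3-y->q7 q4-x->q7 q4-y->q8 q5-x->q8 q5-y->q0 q6-x->q2 q6-y->q9 q7-x->q9 q7-y->q10 q8-x->q10 q8-y->q1 q9-x->q5 q9-y->q11 q10-x->q11 q10-y->q3 q11-x->q0 q11-y->q6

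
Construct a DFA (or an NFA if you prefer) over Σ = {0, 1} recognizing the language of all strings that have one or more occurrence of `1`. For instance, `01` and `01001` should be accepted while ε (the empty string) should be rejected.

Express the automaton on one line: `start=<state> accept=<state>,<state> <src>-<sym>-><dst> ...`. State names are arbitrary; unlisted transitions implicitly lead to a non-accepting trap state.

start=S0 accept=S1,S2 S0-0->S0 S0-1->S1 S1-0->S1 S1-1->S2 S2-0->S2 S2-1->S2

Count `1`s, saturating at 2: state S0 means no `1` yet, S1 means one `1` seen, S2 means more than one. Each `1` increments (capped at S2); other symbols loop. Accept from {S1, S2}.
3 states suffice.
        0   1  
>  S0   S0  S1 
 * S1   S1  S2 
 * S2   S2  S2 
(> = start, * = accepting)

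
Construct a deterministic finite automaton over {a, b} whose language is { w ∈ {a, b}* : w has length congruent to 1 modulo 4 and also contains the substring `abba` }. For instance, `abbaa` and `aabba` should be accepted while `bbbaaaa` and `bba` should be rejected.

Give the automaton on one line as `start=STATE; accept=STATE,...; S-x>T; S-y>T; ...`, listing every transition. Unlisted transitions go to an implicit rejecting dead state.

Run two small machines in parallel and take their product. The first has 4 states tracking the input length modulo 4; the second has 5 states tracking whether and how much of `abba` has been seen. A product state is a pair (one from each), accepting exactly when both do.
20 states suffice.
          a    b  
>  S0     S1   S2 
   S1     S3   S4 
   S2     S3   S5 
   S3     S6   S7 
   S4     S6   S8 
   S5     S6   S9 
   S6    S10  S11 
   S7    S10  S12 
   S8    S13   S0 
   S9    S10   S0 
   S10    S1  S14 
   S11    S1  S15 
   S12   S16   S2 
   S13   S16  S16 
   S14    S3  S17 
   S15   S18   S5 
 * S16   S18  S18 
   S17   S19   S9 
   S18   S19  S19 
   S19   S13  S13 
(> = start, * = accepting)

start=S0; accept=S16; S0-a>S1; S0-b>S2; S1-a>S3; S1-b>S4; S2-a>S3; S2-b>S5; S3-a>S6; S3-b>S7; S4-a>S6; S4-b>S8; S5-a>S6; S5-b>S9; S6-a>S10; S6-b>S11; S7-a>S10; S7-b>S12; S8-a>S13; S8-b>S0; S9-a>S10; S9-b>S0; S10-a>S1; S10-b>S14; S11-a>S1; S11-b>S15; S12-a>S16; S12-b>S2; S13-a>S16; S13-b>S16; S14-a>S3; S14-b>S17; S15-a>S18; S15-b>S5; S16-a>S18; S16-b>S18; S17-a>S19; S17-b>S9; S18-a>S19; S18-b>S19; S19-a>S13; S19-b>S13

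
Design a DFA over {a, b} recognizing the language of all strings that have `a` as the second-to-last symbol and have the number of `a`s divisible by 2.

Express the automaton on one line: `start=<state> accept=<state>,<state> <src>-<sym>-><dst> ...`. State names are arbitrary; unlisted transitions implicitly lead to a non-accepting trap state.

Run two small machines in parallel and take their product. One (7 states) tracks the last 2 symbols read; the other (2 states) tracks the count of `a`s modulo 2. Each combined state is a pair, one component from each; accept when both components accept. After merging equivalent states the machine shrinks.
A 6-state machine:
        a   b  
>  q0   q1  q0 
   q1   q2  q3 
 * q2   q1  q4 
   q3   q5  q3 
 * q4   q1  q0 
   q5   q1  q4 
(> = start, * = accepting)

start=q0 accept=q2,q4 q0-a->q1 q0-b->q0 q1-a->q2 q1-b->q3 q2-a->q1 q2-b->q4 q3-a->q5 q3-b->q3 q4-a->q1 q4-b->q0 q5-a->q1 q5-b->q4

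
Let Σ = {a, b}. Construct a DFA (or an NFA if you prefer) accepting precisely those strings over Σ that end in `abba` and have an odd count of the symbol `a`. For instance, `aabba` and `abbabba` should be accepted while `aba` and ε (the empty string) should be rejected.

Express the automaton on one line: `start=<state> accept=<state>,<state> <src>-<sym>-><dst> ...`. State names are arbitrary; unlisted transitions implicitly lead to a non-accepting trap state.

Run two small machines in parallel and take their product. One (5 states) tracks how much of the suffix `abba` has currently been matched; the other (2 states) tracks the count of `a`s modulo 2. Each combined state is a pair, one component from each; accept when both components accept. After merging equivalent states the machine shrinks.
        a   b  
>  s0   s1  s0 
   s1   s2  s1 
   s2   s1  s3 
   s3   s1  s4 
   s4   s5  s0 
 * s5   s2  s1 
(> = start, * = accepting)

start=s0 accept=s5 s0-a->s1 s0-b->s0 s1-a->s2 s1-b->s1 s2-a->s1 s2-b->s3 s3-a->s1 s3-b->s4 s4-a->s5 s4-b->s0 s5-a->s2 s5-b->s1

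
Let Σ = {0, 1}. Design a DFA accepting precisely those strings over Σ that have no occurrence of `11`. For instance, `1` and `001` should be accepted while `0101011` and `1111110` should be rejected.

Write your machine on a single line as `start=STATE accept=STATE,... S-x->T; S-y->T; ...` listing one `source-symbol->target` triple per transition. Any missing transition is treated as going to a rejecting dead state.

Track partial matches of the forbidden pattern `11`. State q2 is a dead state reached once `11` has occurred; every other state accepts. q0 means no part of `11` is currently matched.
3 states suffice.
        0   1  
>* q0   q0  q1 
 * q1   q0  q2 
   q2   q2  q2 
(> = start, * = accepting)

start=q0; accept=q0,q1; q0-0->q0; q0-1->q1; q1-0->q0; q1-1->q2; q2-0->q2; q2-1->q2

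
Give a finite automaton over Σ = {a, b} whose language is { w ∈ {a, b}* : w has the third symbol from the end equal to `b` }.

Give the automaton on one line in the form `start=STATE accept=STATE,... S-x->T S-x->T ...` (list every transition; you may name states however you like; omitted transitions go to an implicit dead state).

start=s0 accept=s11,s12,s13,s14 s0-a->s1 s0-b->s2 s1-a->s3 s1-b->s4 s2-a->s5 s2-b->s6 s3-a->s7 s3-b->s8 s4-a->s9 s4-b->s10 s5-a->s11 s5-b->s12 s6-a->s13 s6-b->s14 s7-a->s7 s7-b->s8 s8-a->s9 s8-b->s10 s9-a->s11 s9-b->s12 s10-a->s13 s10-b->s14 s11-a->s7 s11-b->s8 s12-a->s9 s12-b->s10 s13-a->s11 s13-b->s12 s14-a->s13 s14-b->s14

A DFA must remember the last 3 symbols (since which symbol is third-to-last isn't known until the input ends). Use one state per possible window of the last ≤3 symbols; accept from those whose window starts with `b`.
15 states suffice.
          a    b  
>  s0     s1   s2 
   s1     s3   s4 
   s2     s5   s6 
   s3     s7   s8 
   s4     s9  s10 
   s5    s11  s12 
   s6    s13  s14 
   s7     s7   s8 
   s8     s9  s10 
   s9    s11  s12 
   s10   s13  s14 
 * s11    s7   s8 
 * s12    s9  s10 
 * s13   s11  s12 
 * s14   s13  s14 
(> = start, * = accepting)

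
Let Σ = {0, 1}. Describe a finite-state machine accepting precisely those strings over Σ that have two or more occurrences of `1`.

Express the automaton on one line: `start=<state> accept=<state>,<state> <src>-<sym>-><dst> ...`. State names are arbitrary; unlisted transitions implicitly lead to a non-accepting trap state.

Count `1`s, saturating at 3: states S0 through S2 mean 0 through 2 `1`s seen; S3 means more than 2. Each `1` increments (capped at S3); other symbols loop. Accept from {S2, S3}.
A 4-state machine:
        0   1  
>  S0   S0  S1 
   S1   S1  S2 
 * S2   S2  S3 
 * S3   S3  S3 
(> = start, * = accepting)

start=S0 accept=S2,S3 S0-0->S0 S0-1->S1 S1-0->S1 S1-1->S2 S2-0->S2 S2-1->S3 S3-0->S3 S3-1->S3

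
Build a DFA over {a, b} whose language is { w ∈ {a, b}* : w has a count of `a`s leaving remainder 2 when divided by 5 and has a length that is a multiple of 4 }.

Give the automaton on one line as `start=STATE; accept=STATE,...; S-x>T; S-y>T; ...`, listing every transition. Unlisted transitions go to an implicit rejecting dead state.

start=s0; accept=s12; s0-a>s1; s0-b>s2; s1-a>s3; s1-b>s4; s2-a>s4; s2-b>s5; s3-a>s6; s3-b>s7; s4-a>s7; s4-b>s8; s5-a>s8; s5-b>s9; s6-a>s10; s6-b>s11; s7-a>s11; s7-b>s12; s8-a>s12; s8-b>s13; s9-a>s13; s9-b>s0; s10-a>s2; s10-b>s14; s11-a>s14; s11-b>s15; s12-a>s15; s12-b>s16; s13-a>s16; s13-b>s1; s14-a>s5; s14-b>s17; s15-a>s17; s15-b>s18; s16-a>s18; s16-b>s3; s17-a>s9; s17-b>s19; s18-a>s19; s18-b>s6; s19-a>s0; s19-b>s10

Run two small machines in parallel and take their product. The first has 5 states tracking the count of `a`s modulo 5; the second has 4 states tracking the input length modulo 4. A product state is a pair (one from each), accepting exactly when both do.
With 20 states:
          a    b  
>  s0     s1   s2 
   s1     s3   s4 
   s2     s4   s5 
   s3     s6   s7 
   s4     s7   s8 
   s5     s8   s9 
   s6    s10  s11 
   s7    s11  s12 
   s8    s12  s13 
   s9    s13   s0 
   s10    s2  s14 
   s11   s14  s15 
 * s12   s15  s16 
   s13   s16   s1 
   s14    s5  s17 
   s15   s17  s18 
   s16   s18   s3 
   s17    s9  s19 
   s18   s19   s6 
   s19    s0  s10 
(> = start, * = accepting)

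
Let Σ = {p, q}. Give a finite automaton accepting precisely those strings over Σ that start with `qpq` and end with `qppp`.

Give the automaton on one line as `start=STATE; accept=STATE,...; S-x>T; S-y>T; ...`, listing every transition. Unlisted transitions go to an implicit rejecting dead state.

start=s0; accept=s11; s0-p>s1; s0-q>s2; s1-p>s1; s1-q>s3; s2-p>s4; s2-q>s3; s3-p>s5; s3-q>s3; s4-p>s6; s4-q>s7; s5-p>s6; s5-q>s3; s6-p>s8; s6-q>s3; s7-p>s9; s7-q>s7; s8-p>s1; s8-q>s3; s9-p>s10; s9-q>s7; s10-p>s11; s10-q>s7; s11-p>s12; s11-q>s7; s12-p>s12; s12-q>s7

Handle the two conditions separately and then intersect. The first has 5 states tracking whether the input so far still matches the prefix `qpq`; the second has 5 states tracking how much of the suffix `qppp` has currently been matched. A product state is a pair (one from each), accepting exactly when both do.
A 13-state machine:
          p    q  
>  s0     s1   s2 
   s1     s1   s3 
   s2     s4   s3 
   s3     s5   s3 
   s4     s6   s7 
   s5     s6   s3 
   s6     s8   s3 
   s7     s9   s7 
   s8     s1   s3 
   s9    s10   s7 
   s10   s11   s7 
 * s11   s12   s7 
   s12   s12   s7 
(> = start, * = accepting)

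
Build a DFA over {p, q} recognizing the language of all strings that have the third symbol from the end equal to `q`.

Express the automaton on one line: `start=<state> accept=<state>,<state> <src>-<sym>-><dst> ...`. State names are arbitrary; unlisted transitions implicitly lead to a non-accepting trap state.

A DFA must remember the last 3 symbols (since which symbol is third-to-last isn't known until the input ends). Use one state per possible window of the last ≤3 symbols; accept from those whose window starts with `q`.
15 states suffice.
          p    q  
>  s0     s1   s2 
   s1     s3   s4 
   s2     s5   s6 
   s3     s7   s8 
   s4     s9  s10 
   s5    s11  s12 
   s6    s13  s14 
   s7     s7   s8 
   s8     s9  s10 
   s9    s11  s12 
   s10   s13  s14 
 * s11    s7   s8 
 * s12    s9  s10 
 * s13   s11  s12 
 * s14   s13  s14 
(> = start, * = accepting)

start=s0 accept=s11,s12,s13,s14 s0-p->s1 s0-q->s2 s1-p->s3 s1-q->s4 s2-p->s5 s2-q->s6 s3-p->s7 s3-q->s8 s4-p->s9 s4-q->s10 s5-p->s11 s5-q->s12 s6-p->s13 s6-q->s14 s7-p->s7 s7-q->s8 s8-p->s9 s8-q->s10 s9-p->s11 s9-q->s12 s10-p->s13 s10-q->s14 s11-p->s7 s11-q->s8 s12-p->s9 s12-q->s10 s13-p->s11 s13-q->s12 s14-p->s13 s14-q->s14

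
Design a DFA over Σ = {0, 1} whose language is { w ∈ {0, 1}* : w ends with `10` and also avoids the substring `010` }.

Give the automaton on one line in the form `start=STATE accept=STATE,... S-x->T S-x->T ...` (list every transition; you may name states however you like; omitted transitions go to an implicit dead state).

Run two small machines in parallel and take their product. One (3 states) tracks how much of the suffix `10` has currently been matched; the other (4 states) tracks partial matches of the forbidden pattern `010`. Each combined state is a pair, one component from each; accept when both components accept. After merging equivalent states the machine shrinks.
6 states suffice.
       0  1 
>  A   B  C 
   B   B  D 
   C   E  C 
   D   F  C 
 * E   B  D 
   F   F  F 
(> = start, * = accepting)

start=A accept=E A-0->B A-1->C B-0->B B-1->D C-0->E C-1->C D-0->F D-1->C E-0->B E-1->D F-0->F F-1->F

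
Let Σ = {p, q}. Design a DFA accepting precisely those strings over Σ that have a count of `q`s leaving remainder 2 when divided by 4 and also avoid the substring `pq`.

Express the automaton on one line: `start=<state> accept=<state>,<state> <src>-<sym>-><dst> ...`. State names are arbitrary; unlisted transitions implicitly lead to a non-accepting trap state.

Run two small machines in parallel and take their product. The first has 4 states tracking the count of `q`s modulo 4; the second has 3 states tracking partial matches of the forbidden pattern `pq`. A product state is a pair (one from each), accepting exactly when both do.
12 states suffice.
          p    q  
>  s0     s1   s2 
   s1     s1   s3 
   s2     s4   s5 
   s3     s3   s6 
   s4     s4   s6 
 * s5     s7   s8 
   s6     s6   s9 
 * s7     s7   s9 
   s8    s10   s0 
   s9     s9  s11 
   s10   s10  s11 
   s11   s11   s3 
(> = start, * = accepting)

start=s0 accept=s5,s7 s0-p->s1 s0-q->s2 s1-p->s1 s1-q->s3 s2-p->s4 s2-q->s5 s3-p->s3 s3-q->s6 s4-p->s4 s4-q->s6 s5-p->s7 s5-q->s8 s6-p->s6 s6-q->s9 s7-p->s7 s7-q->s9 s8-p->s10 s8-q->s0 s9-p->s9 s9-q->s11 s10-p->s10 s10-q->s11 s11-p->s11 s11-q->s3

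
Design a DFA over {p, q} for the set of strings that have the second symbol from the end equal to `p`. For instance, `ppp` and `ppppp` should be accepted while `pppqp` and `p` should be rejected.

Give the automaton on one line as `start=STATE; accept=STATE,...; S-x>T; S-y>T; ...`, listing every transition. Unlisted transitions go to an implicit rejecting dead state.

start=S0; accept=S3,S4; S0-p>S1; S0-q>S2; S1-p>S3; S1-q>S4; S2-p>S5; S2-q>S6; S3-p>S3; S3-q>S4; S4-p>S5; S4-q>S6; S5-p>S3; S5-q>S4; S6-p>S5; S6-q>S6

Because acceptance depends on a position counted from the end, the machine has to buffer the most recent 2 symbols. Make each state the string of the last up-to-2 symbols read; on input `x` shift the window left and append `x`. Accept when the buffered window has length 2 and begins with `p`.
A 7-state machine:
        p   q  
>  S0   S1  S2 
   S1   S3  S4 
   S2   S5  S6 
 * S3   S3  S4 
 * S4   S5  S6 
   S5   S3  S4 
   S6   S5  S6 
(> = start, * = accepting)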